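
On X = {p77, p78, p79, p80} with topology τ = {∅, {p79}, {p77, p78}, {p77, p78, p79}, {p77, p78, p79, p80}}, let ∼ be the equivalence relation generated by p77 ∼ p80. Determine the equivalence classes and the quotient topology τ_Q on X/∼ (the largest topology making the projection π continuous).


X/∼ = {[p77=p80], [p78], [p79]}; |τ_Q| = 3.

Equivalence classes: [p77=p80], [p78], [p79].
Quotient map π: X → X/∼ sends p77 ↦ [p77=p80], p78 ↦ [p78], p79 ↦ [p79], p80 ↦ [p77=p80].
For each subset V ⊆ X/∼, compute π^{-1}(V) ⊆ X and check whether π^{-1}(V) ∈ τ. V is open in τ_Q iff π^{-1}(V) ∈ τ.
  V = {}: π^{-1}(V) = ∅ ∈ τ ✓.
  V = {[p77=p80]}: π^{-1}(V) = {p77, p80} ∉ τ ✗.
  V = {[p78]}: π^{-1}(V) = {p78} ∉ τ ✗.
  V = {[p77=p80], [p78]}: π^{-1}(V) = {p77, p78, p80} ∉ τ ✗.
  V = {[p79]}: π^{-1}(V) = {p79} ∈ τ ✓.
  V = {[p77=p80], [p79]}: π^{-1}(V) = {p77, p79, p80} ∉ τ ✗.
  V = {[p78], [p79]}: π^{-1}(V) = {p78, p79} ∉ τ ✗.
  V = {[p77=p80], [p78], [p79]}: π^{-1}(V) = {p77, p78, p79, p80} ∈ τ ✓.
Open sets in the quotient: τ_Q = {{}, {[p79]}, {[p77=p80], [p78], [p79]}} (3 elements).


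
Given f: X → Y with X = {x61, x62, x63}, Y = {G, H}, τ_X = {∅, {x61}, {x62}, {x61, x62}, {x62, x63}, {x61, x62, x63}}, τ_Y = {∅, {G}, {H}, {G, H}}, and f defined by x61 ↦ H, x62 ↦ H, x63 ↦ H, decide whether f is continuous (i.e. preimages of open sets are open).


f IS continuous.

Compute f^{-1}(U) for each U ∈ τ_Y:
  U = ∅: f^{-1}(U) = ∅ ∈ τ_X ✓.
  U = {G}: f^{-1}(U) = ∅ ∈ τ_X ✓.
  U = {H}: f^{-1}(U) = {x61, x62, x63} ∈ τ_X ✓.
  U = {G, H}: f^{-1}(U) = {x61, x62, x63} ∈ τ_X ✓.
Every preimage lies in τ_X, so f IS continuous.


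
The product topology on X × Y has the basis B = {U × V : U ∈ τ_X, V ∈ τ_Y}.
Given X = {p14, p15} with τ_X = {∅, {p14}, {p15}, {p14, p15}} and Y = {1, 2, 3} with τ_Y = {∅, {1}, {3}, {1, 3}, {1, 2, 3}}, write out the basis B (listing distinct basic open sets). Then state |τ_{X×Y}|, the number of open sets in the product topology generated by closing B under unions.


Basis B = {∅ × ∅, {p14} × {1}, {p14} × {3}, {p15} × {1}, {p15} × {3}, {p14} × {1, 3}, {p14, p15} × {1}, {p14, p15} × {3}, {p15} × {1, 3}, {p14} × {1, 2, 3}, {p15} × {1, 2, 3}, {p14, p15} × {1, 3}, {p14, p15} × {1, 2, 3}}; |τ_{X×Y}| = 25.

Enumerate products U × V with U ∈ τ_X, V ∈ τ_Y (deduplicated):
  ∅ × ∅ = {} (∅)
  {p14} × {1} = {(p14,1)}
  {p14} × {3} = {(p14,3)}
  {p15} × {1} = {(p15,1)}
  {p15} × {3} = {(p15,3)}
  {p14} × {1, 3} = {(p14,1), (p14,3)}
  {p14, p15} × {1} = {(p14,1), (p15,1)}
  {p14, p15} × {3} = {(p14,3), (p15,3)}
  {p15} × {1, 3} = {(p15,1), (p15,3)}
  {p14} × {1, 2, 3} = {(p14,1), (p14,2), (p14,3)}
  {p15} × {1, 2, 3} = {(p15,1), (p15,2), (p15,3)}
  {p14, p15} × {1, 3} = {(p14,1), (p14,3), (p15,1), (p15,3)}
  {p14, p15} × {1, 2, 3} = {(p14,1), (p14,2), (p14,3), (p15,1), (p15,2), (p15,3)}
These 13 distinct sets form the basis B.
Close under arbitrary unions to get τ_{X×Y}; counting gives |τ_{X×Y}| = 25.


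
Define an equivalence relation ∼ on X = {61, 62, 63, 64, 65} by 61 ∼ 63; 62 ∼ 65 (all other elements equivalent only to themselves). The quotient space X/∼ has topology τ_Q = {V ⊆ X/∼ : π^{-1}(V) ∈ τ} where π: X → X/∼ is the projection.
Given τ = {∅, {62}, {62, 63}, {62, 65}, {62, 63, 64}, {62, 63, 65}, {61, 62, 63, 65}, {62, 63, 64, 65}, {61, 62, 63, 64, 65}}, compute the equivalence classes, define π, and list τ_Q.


X/∼ = {[61=63], [62=65], [64]}; |τ_Q| = 4.

Equivalence classes: [61=63], [62=65], [64].
Quotient map π: X → X/∼ sends 61 ↦ [61=63], 62 ↦ [62=65], 63 ↦ [61=63], 64 ↦ [64], 65 ↦ [62=65].
For each subset V ⊆ X/∼, compute π^{-1}(V) ⊆ X and check whether π^{-1}(V) ∈ τ. V is open in τ_Q iff π^{-1}(V) ∈ τ.
  V = {}: π^{-1}(V) = ∅ ∈ τ ✓.
  V = {[61=63]}: π^{-1}(V) = {61, 63} ∉ τ ✗.
  V = {[62=65]}: π^{-1}(V) = {62, 65} ∈ τ ✓.
  V = {[61=63], [62=65]}: π^{-1}(V) = {61, 62, 63, 65} ∈ τ ✓.
  V = {[64]}: π^{-1}(V) = {64} ∉ τ ✗.
  V = {[61=63], [64]}: π^{-1}(V) = {61, 63, 64} ∉ τ ✗.
  V = {[62=65], [64]}: π^{-1}(V) = {62, 64, 65} ∉ τ ✗.
  V = {[61=63], [62=65], [64]}: π^{-1}(V) = {61, 62, 63, 64, 65} ∈ τ ✓.
Open sets in the quotient: τ_Q = {{}, {[62=65]}, {[61=63], [62=65]}, {[61=63], [62=65], [64]}} (4 elements).


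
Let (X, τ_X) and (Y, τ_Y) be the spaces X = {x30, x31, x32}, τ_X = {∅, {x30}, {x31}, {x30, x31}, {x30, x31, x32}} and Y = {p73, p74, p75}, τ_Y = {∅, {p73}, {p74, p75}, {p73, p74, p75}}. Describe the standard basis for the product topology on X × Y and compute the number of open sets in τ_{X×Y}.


Basis B = {∅ × ∅, {x30} × {p73}, {x31} × {p73}, {x30, x31} × {p73}, {x30} × {p74, p75}, {x31} × {p74, p75}, {x30} × {p73, p74, p75}, {x30, x31, x32} × {p73}, {x31} × {p73, p74, p75}, {x30, x31} × {p74, p75}, {x30, x31} × {p73, p74, p75}, {x30, x31, x32} × {p74, p75}, {x30, x31, x32} × {p73, p74, p75}}; |τ_{X×Y}| = 25.

Enumerate products U × V with U ∈ τ_X, V ∈ τ_Y (deduplicated):
  ∅ × ∅ = {} (∅)
  {x30} × {p73} = {(x30,p73)}
  {x31} × {p73} = {(x31,p73)}
  {x30, x31} × {p73} = {(x30,p73), (x31,p73)}
  {x30} × {p74, p75} = {(x30,p74), (x30,p75)}
  {x31} × {p74, p75} = {(x31,p74), (x31,p75)}
  {x30} × {p73, p74, p75} = {(x30,p73), (x30,p74), (x30,p75)}
  {x30, x31, x32} × {p73} = {(x30,p73), (x31,p73), (x32,p73)}
  {x31} × {p73, p74, p75} = {(x31,p73), (x31,p74), (x31,p75)}
  {x30, x31} × {p74, p75} = {(x30,p74), (x30,p75), (x31,p74), (x31,p75)}
  {x30, x31} × {p73, p74, p75} = {(x30,p73), (x30,p74), (x30,p75), (x31,p73), (x31,p74), (x31,p75)}
  {x30, x31, x32} × {p74, p75} = {(x30,p74), (x30,p75), (x31,p74), (x31,p75), (x32,p74), (x32,p75)}
  {x30, x31, x32} × {p73, p74, p75} = {(x30,p73), (x30,p74), (x30,p75), (x31,p73), (x31,p74), (x31,p75), (x32,p73), (x32,p74), (x32,p75)}
These 13 distinct sets form the basis B.
Close under arbitrary unions to get τ_{X×Y}; counting gives |τ_{X×Y}| = 25.


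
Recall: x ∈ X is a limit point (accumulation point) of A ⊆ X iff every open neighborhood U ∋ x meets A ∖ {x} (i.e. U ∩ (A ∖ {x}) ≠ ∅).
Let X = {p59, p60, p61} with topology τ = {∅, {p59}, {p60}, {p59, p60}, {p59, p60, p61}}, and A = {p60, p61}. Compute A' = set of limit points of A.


A' = {p61}

For each x ∈ X, list the open sets U ∈ τ with x ∈ U, then check whether U ∩ (A ∖ {x}) ≠ ∅ for every such U.
  x = p59: open {p59} ∋ x has {p59} ∩ (A ∖ {p59}) = ∅, so x is NOT a limit point.
  x = p60: open {p60} ∋ x has {p60} ∩ (A ∖ {p60}) = ∅, so x is NOT a limit point.
  x = p61: opens ∋ x are {p59, p60, p61}; each meets A ∖ {p61}, so x IS a limit point.
Collecting: A' = {p61}.


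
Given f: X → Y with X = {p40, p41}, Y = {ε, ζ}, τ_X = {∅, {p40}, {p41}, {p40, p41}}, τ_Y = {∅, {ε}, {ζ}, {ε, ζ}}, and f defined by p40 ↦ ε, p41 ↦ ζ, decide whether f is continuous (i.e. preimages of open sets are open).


f IS continuous.

Compute f^{-1}(U) for each U ∈ τ_Y:
  U = ∅: f^{-1}(U) = ∅ ∈ τ_X ✓.
  U = {ε}: f^{-1}(U) = {p40} ∈ τ_X ✓.
  U = {ζ}: f^{-1}(U) = {p41} ∈ τ_X ✓.
  U = {ε, ζ}: f^{-1}(U) = {p40, p41} ∈ τ_X ✓.
Every preimage lies in τ_X, so f IS continuous.


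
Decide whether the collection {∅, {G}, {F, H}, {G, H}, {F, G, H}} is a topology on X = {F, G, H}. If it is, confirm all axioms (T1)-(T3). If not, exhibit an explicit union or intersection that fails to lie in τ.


τ is NOT a topology on X.

Axiom (T1): ∅ ∈ τ? Yes; X ∈ τ? Yes.
Axiom (T2/T3): check pairwise unions and intersections of members of τ.
Counterexample for (T3): {F, H} ∩ {G, H} = {H} ∉ τ. Therefore τ is NOT a topology.


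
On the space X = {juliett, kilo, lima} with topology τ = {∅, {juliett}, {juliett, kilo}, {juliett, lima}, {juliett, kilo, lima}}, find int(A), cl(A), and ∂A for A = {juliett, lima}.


int(A) = {juliett, lima}, cl(A) = {juliett, kilo, lima}, ∂A = {kilo}.

Closed sets in (X, τ) are complements of opens:
  closed(X, τ) = {∅, {kilo}, {lima}, {kilo, lima}, {juliett, kilo, lima}}.
int(A) = ⋃ {U ∈ τ : U ⊆ A}. Opens contained in A: ∅, {juliett}, {juliett, lima}.
Taking the union of these: int(A) = {juliett, lima}.
cl(A) = ⋂ {C closed : A ⊆ C}. Closed sets containing A: {juliett, kilo, lima}.
Intersecting these: cl(A) = {juliett, kilo, lima}.
∂A = cl(A) ∖ int(A) = {juliett, kilo, lima} ∖ {juliett, lima} = {kilo}.


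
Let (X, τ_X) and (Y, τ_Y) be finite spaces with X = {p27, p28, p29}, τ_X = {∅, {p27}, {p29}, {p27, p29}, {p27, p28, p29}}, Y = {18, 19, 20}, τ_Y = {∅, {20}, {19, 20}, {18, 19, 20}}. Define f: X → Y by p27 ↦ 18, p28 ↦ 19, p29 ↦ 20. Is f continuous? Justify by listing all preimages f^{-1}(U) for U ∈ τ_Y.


f is NOT continuous.

Compute f^{-1}(U) for each U ∈ τ_Y:
  U = ∅: f^{-1}(U) = ∅ ∈ τ_X ✓.
  U = {20}: f^{-1}(U) = {p29} ∈ τ_X ✓.
  U = {19, 20}: f^{-1}(U) = {p28, p29} ∉ τ_X ✗.
  U = {18, 19, 20}: f^{-1}(U) = {p27, p28, p29} ∈ τ_X ✓.
Found U = {19, 20} with f^{-1}(U) = {p28, p29} not in τ_X. Therefore f is NOT continuous.


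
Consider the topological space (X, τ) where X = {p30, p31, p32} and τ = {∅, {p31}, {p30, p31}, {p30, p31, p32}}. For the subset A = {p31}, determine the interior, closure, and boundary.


int(A) = {p31}, cl(A) = {p30, p31, p32}, ∂A = {p30, p32}.

Closed sets in (X, τ) are complements of opens:
  closed(X, τ) = {∅, {p32}, {p30, p32}, {p30, p31, p32}}.
int(A) = ⋃ {U ∈ τ : U ⊆ A}. Opens contained in A: ∅, {p31}.
Taking the union of these: int(A) = {p31}.
cl(A) = ⋂ {C closed : A ⊆ C}. Closed sets containing A: {p30, p31, p32}.
Intersecting these: cl(A) = {p30, p31, p32}.
∂A = cl(A) ∖ int(A) = {p30, p31, p32} ∖ {p31} = {p30, p32}.


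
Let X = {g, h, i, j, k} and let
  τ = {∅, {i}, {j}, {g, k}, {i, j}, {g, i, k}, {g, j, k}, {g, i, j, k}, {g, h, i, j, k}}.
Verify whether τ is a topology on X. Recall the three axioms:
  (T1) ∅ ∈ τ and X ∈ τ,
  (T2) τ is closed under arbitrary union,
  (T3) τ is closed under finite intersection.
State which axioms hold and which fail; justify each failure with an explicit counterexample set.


τ IS a topology on X.

Axiom (T1): ∅ ∈ τ? Yes; X ∈ τ? Yes.
Axiom (T2/T3): check pairwise unions and intersections of members of τ.
All pairwise intersections and unions checked — each lies in τ. Therefore τ satisfies (T1), (T2), (T3): it IS a topology on X.


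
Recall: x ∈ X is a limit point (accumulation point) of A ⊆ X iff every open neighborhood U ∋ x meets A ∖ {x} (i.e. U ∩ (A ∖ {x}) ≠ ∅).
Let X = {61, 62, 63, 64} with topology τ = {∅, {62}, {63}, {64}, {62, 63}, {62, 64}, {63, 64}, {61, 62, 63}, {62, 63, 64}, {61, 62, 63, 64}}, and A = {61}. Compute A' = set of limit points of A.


A' = ∅

For each x ∈ X, list the open sets U ∈ τ with x ∈ U, then check whether U ∩ (A ∖ {x}) ≠ ∅ for every such U.
  x = 61: open {61, 62, 63} ∋ x has {61, 62, 63} ∩ (A ∖ {61}) = ∅, so x is NOT a limit point.
  x = 62: open {62} ∋ x has {62} ∩ (A ∖ {62}) = ∅, so x is NOT a limit point.
  x = 63: open {63} ∋ x has {63} ∩ (A ∖ {63}) = ∅, so x is NOT a limit point.
  x = 64: open {64} ∋ x has {64} ∩ (A ∖ {64}) = ∅, so x is NOT a limit point.
Collecting: A' = ∅.


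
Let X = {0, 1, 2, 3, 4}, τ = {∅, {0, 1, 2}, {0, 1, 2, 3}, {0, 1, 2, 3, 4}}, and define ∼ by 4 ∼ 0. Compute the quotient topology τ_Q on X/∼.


X/∼ = {[0=4], [1], [2], [3]}; |τ_Q| = 2.

Equivalence classes: [0=4], [1], [2], [3].
Quotient map π: X → X/∼ sends 0 ↦ [0=4], 1 ↦ [1], 2 ↦ [2], 3 ↦ [3], 4 ↦ [0=4].
For each subset V ⊆ X/∼, compute π^{-1}(V) ⊆ X and check whether π^{-1}(V) ∈ τ. V is open in τ_Q iff π^{-1}(V) ∈ τ.
  V = {}: π^{-1}(V) = ∅ ∈ τ ✓.
  V = {[0=4]}: π^{-1}(V) = {0, 4} ∉ τ ✗.
  V = {[1]}: π^{-1}(V) = {1} ∉ τ ✗.
  V = {[0=4], [1]}: π^{-1}(V) = {0, 1, 4} ∉ τ ✗.
  V = {[2]}: π^{-1}(V) = {2} ∉ τ ✗.
  V = {[0=4], [2]}: π^{-1}(V) = {0, 2, 4} ∉ τ ✗.
  V = {[1], [2]}: π^{-1}(V) = {1, 2} ∉ τ ✗.
  V = {[0=4], [1], [2]}: π^{-1}(V) = {0, 1, 2, 4} ∉ τ ✗.
  V = {[3]}: π^{-1}(V) = {3} ∉ τ ✗.
  V = {[0=4], [3]}: π^{-1}(V) = {0, 3, 4} ∉ τ ✗.
  V = {[1], [3]}: π^{-1}(V) = {1, 3} ∉ τ ✗.
  V = {[0=4], [1], [3]}: π^{-1}(V) = {0, 1, 3, 4} ∉ τ ✗.
  V = {[2], [3]}: π^{-1}(V) = {2, 3} ∉ τ ✗.
  V = {[0=4], [2], [3]}: π^{-1}(V) = {0, 2, 3, 4} ∉ τ ✗.
  V = {[1], [2], [3]}: π^{-1}(V) = {1, 2, 3} ∉ τ ✗.
  V = {[0=4], [1], [2], [3]}: π^{-1}(V) = {0, 1, 2, 3, 4} ∈ τ ✓.
Open sets in the quotient: τ_Q = {{}, {[0=4], [1], [2], [3]}} (2 elements).


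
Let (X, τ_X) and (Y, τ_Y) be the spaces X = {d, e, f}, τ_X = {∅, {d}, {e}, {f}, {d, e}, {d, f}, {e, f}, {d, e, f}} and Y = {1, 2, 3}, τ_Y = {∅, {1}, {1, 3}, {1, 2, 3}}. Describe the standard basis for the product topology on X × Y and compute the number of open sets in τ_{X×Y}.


Basis B = {∅ × ∅, {d} × {1}, {e} × {1}, {f} × {1}, {d} × {1, 3}, {d, e} × {1}, {d, f} × {1}, {e} × {1, 3}, {e, f} × {1}, {f} × {1, 3}, {d} × {1, 2, 3}, {d, e, f} × {1}, {e} × {1, 2, 3}, {f} × {1, 2, 3}, {d, e} × {1, 3}, {d, f} × {1, 3}, {e, f} × {1, 3}, {d, e} × {1, 2, 3}, {d, f} × {1, 2, 3}, {d, e, f} × {1, 3}, {e, f} × {1, 2, 3}, {d, e, f} × {1, 2, 3}}; |τ_{X×Y}| = 64.

Enumerate products U × V with U ∈ τ_X, V ∈ τ_Y (deduplicated):
  ∅ × ∅ = {} (∅)
  {d} × {1} = {(d,1)}
  {e} × {1} = {(e,1)}
  {f} × {1} = {(f,1)}
  {d} × {1, 3} = {(d,1), (d,3)}
  {d, e} × {1} = {(d,1), (e,1)}
  {d, f} × {1} = {(d,1), (f,1)}
  {e} × {1, 3} = {(e,1), (e,3)}
  {e, f} × {1} = {(e,1), (f,1)}
  {f} × {1, 3} = {(f,1), (f,3)}
  {d} × {1, 2, 3} = {(d,1), (d,2), (d,3)}
  {d, e, f} × {1} = {(d,1), (e,1), (f,1)}
  {e} × {1, 2, 3} = {(e,1), (e,2), (e,3)}
  {f} × {1, 2, 3} = {(f,1), (f,2), (f,3)}
  {d, e} × {1, 3} = {(d,1), (d,3), (e,1), (e,3)}
  {d, f} × {1, 3} = {(d,1), (d,3), (f,1), (f,3)}
  {e, f} × {1, 3} = {(e,1), (e,3), (f,1), (f,3)}
  {d, e} × {1, 2, 3} = {(d,1), (d,2), (d,3), (e,1), (e,2), (e,3)}
  {d, f} × {1, 2, 3} = {(d,1), (d,2), (d,3), (f,1), (f,2), (f,3)}
  {d, e, f} × {1, 3} = {(d,1), (d,3), (e,1), (e,3), (f,1), (f,3)}
  {e, f} × {1, 2, 3} = {(e,1), (e,2), (e,3), (f,1), (f,2), (f,3)}
  {d, e, f} × {1, 2, 3} = {(d,1), (d,2), (d,3), (e,1), (e,2), (e,3), (f,1), (f,2), (f,3)}
These 22 distinct sets form the basis B.
Close under arbitrary unions to get τ_{X×Y}; counting gives |τ_{X×Y}| = 64.


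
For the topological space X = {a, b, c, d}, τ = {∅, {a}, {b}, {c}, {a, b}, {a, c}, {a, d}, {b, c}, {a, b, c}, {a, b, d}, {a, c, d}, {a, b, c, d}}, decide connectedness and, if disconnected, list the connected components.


(X, τ) is disconnected; components = [{b}, {c}, {a, d}].

Find clopen sets (U ∈ τ with X ∖ U ∈ τ):
  U = ∅, X ∖ U = {a, b, c, d} — both open, so U is clopen.
  U = {b}, X ∖ U = {a, c, d} — both open, so U is clopen.
  U = {c}, X ∖ U = {a, b, d} — both open, so U is clopen.
  U = {a, d}, X ∖ U = {b, c} — both open, so U is clopen.
  U = {b, c}, X ∖ U = {a, d} — both open, so U is clopen.
  U = {a, b, d}, X ∖ U = {c} — both open, so U is clopen.
  U = {a, c, d}, X ∖ U = {b} — both open, so U is clopen.
  U = {a, b, c, d}, X ∖ U = ∅ — both open, so U is clopen.
Nontrivial clopen(s) exist: e.g. {c}. So (X, τ) is disconnected.
Compute connected components by grouping points that agree on all clopens:
  component: {b}
  component: {c}
  component: {a, d}


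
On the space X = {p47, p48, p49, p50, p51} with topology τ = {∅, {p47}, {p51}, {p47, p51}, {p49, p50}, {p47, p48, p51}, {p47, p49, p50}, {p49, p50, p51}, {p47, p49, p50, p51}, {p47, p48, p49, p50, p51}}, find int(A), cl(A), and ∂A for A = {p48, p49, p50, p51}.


int(A) = {p49, p50, p51}, cl(A) = {p48, p49, p50, p51}, ∂A = {p48}.

Closed sets in (X, τ) are complements of opens:
  closed(X, τ) = {∅, {p48}, {p47, p48}, {p48, p51}, {p49, p50}, {p47, p48, p51}, {p48, p49, p50}, {p47, p48, p49, p50}, {p48, p49, p50, p51}, {p47, p48, p49, p50, p51}}.
int(A) = ⋃ {U ∈ τ : U ⊆ A}. Opens contained in A: ∅, {p51}, {p49, p50}, {p49, p50, p51}.
Taking the union of these: int(A) = {p49, p50, p51}.
cl(A) = ⋂ {C closed : A ⊆ C}. Closed sets containing A: {p48, p49, p50, p51}, {p47, p48, p49, p50, p51}.
Intersecting these: cl(A) = {p48, p49, p50, p51}.
∂A = cl(A) ∖ int(A) = {p48, p49, p50, p51} ∖ {p49, p50, p51} = {p48}.


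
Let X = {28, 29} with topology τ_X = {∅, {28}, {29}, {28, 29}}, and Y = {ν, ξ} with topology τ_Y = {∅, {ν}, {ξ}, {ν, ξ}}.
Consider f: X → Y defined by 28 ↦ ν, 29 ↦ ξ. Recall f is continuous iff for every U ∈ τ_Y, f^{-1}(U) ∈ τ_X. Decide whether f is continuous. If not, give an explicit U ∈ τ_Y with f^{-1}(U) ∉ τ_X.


f IS continuous.

Compute f^{-1}(U) for each U ∈ τ_Y:
  U = ∅: f^{-1}(U) = ∅ ∈ τ_X ✓.
  U = {ν}: f^{-1}(U) = {28} ∈ τ_X ✓.
  U = {ξ}: f^{-1}(U) = {29} ∈ τ_X ✓.
  U = {ν, ξ}: f^{-1}(U) = {28, 29} ∈ τ_X ✓.
Every preimage lies in τ_X, so f IS continuous.


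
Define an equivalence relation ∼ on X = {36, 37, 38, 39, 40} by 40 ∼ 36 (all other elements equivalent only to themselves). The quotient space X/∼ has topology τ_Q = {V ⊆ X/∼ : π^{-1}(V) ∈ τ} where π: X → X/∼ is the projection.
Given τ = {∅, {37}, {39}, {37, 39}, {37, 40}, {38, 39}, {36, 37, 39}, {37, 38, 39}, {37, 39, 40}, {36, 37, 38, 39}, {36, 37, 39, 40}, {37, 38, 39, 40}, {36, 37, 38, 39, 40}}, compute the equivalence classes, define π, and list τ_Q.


X/∼ = {[36=40], [37], [38], [39]}; |τ_Q| = 8.

Equivalence classes: [36=40], [37], [38], [39].
Quotient map π: X → X/∼ sends 36 ↦ [36=40], 37 ↦ [37], 38 ↦ [38], 39 ↦ [39], 40 ↦ [36=40].
For each subset V ⊆ X/∼, compute π^{-1}(V) ⊆ X and check whether π^{-1}(V) ∈ τ. V is open in τ_Q iff π^{-1}(V) ∈ τ.
  V = {}: π^{-1}(V) = ∅ ∈ τ ✓.
  V = {[36=40]}: π^{-1}(V) = {36, 40} ∉ τ ✗.
  V = {[37]}: π^{-1}(V) = {37} ∈ τ ✓.
  V = {[36=40], [37]}: π^{-1}(V) = {36, 37, 40} ∉ τ ✗.
  V = {[38]}: π^{-1}(V) = {38} ∉ τ ✗.
  V = {[36=40], [38]}: π^{-1}(V) = {36, 38, 40} ∉ τ ✗.
  V = {[37], [38]}: π^{-1}(V) = {37, 38} ∉ τ ✗.
  V = {[36=40], [37], [38]}: π^{-1}(V) = {36, 37, 38, 40} ∉ τ ✗.
  V = {[39]}: π^{-1}(V) = {39} ∈ τ ✓.
  V = {[36=40], [39]}: π^{-1}(V) = {36, 39, 40} ∉ τ ✗.
  V = {[37], [39]}: π^{-1}(V) = {37, 39} ∈ τ ✓.
  V = {[36=40], [37], [39]}: π^{-1}(V) = {36, 37, 39, 40} ∈ τ ✓.
  V = {[38], [39]}: π^{-1}(V) = {38, 39} ∈ τ ✓.
  V = {[36=40], [38], [39]}: π^{-1}(V) = {36, 38, 39, 40} ∉ τ ✗.
  V = {[37], [38], [39]}: π^{-1}(V) = {37, 38, 39} ∈ τ ✓.
  V = {[36=40], [37], [38], [39]}: π^{-1}(V) = {36, 37, 38, 39, 40} ∈ τ ✓.
Open sets in the quotient: τ_Q = {{}, {[37]}, {[39]}, {[37], [39]}, {[36=40], [37], [39]}, {[38], [39]}, {[37], [38], [39]}, {[36=40], [37], [38], [39]}} (8 elements).


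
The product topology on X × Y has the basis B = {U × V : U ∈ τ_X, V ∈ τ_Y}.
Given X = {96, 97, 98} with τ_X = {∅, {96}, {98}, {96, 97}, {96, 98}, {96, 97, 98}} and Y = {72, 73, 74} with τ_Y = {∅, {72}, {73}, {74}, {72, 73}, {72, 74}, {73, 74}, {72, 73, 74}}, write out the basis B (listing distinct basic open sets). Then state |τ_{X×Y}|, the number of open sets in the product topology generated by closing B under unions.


Basis B = {∅ × ∅, {96} × {72}, {96} × {73}, {96} × {74}, {98} × {72}, {98} × {73}, {98} × {74}, {96} × {72, 73}, {96} × {72, 74}, {96, 97} × {72}, {96, 98} × {72}, {96} × {73, 74}, {96, 97} × {73}, {96, 98} × {73}, {96, 97} × {74}, {96, 98} × {74}, {98} × {72, 73}, {98} × {72, 74}, {98} × {73, 74}, {96} × {72, 73, 74}, {96, 97, 98} × {72}, {96, 97, 98} × {73}, {96, 97, 98} × {74}, {98} × {72, 73, 74}, {96, 97} × {72, 73}, {96, 98} × {72, 73}, {96, 97} × {72, 74}, {96, 98} × {72, 74}, {96, 97} × {73, 74}, {96, 98} × {73, 74}, {96, 97} × {72, 73, 74}, {96, 98} × {72, 73, 74}, {96, 97, 98} × {72, 73}, {96, 97, 98} × {72, 74}, {96, 97, 98} × {73, 74}, {96, 97, 98} × {72, 73, 74}}; |τ_{X×Y}| = 216.

Enumerate products U × V with U ∈ τ_X, V ∈ τ_Y (deduplicated):
  ∅ × ∅ = {} (∅)
  {96} × {72} = {(96,72)}
  {96} × {73} = {(96,73)}
  {96} × {74} = {(96,74)}
  {98} × {72} = {(98,72)}
  {98} × {73} = {(98,73)}
  {98} × {74} = {(98,74)}
  {96} × {72, 73} = {(96,72), (96,73)}
  {96} × {72, 74} = {(96,72), (96,74)}
  {96, 97} × {72} = {(96,72), (97,72)}
  {96, 98} × {72} = {(96,72), (98,72)}
  {96} × {73, 74} = {(96,73), (96,74)}
  {96, 97} × {73} = {(96,73), (97,73)}
  {96, 98} × {73} = {(96,73), (98,73)}
  {96, 97} × {74} = {(96,74), (97,74)}
  {96, 98} × {74} = {(96,74), (98,74)}
  {98} × {72, 73} = {(98,72), (98,73)}
  {98} × {72, 74} = {(98,72), (98,74)}
  {98} × {73, 74} = {(98,73), (98,74)}
  {96} × {72, 73, 74} = {(96,72), (96,73), (96,74)}
  {96, 97, 98} × {72} = {(96,72), (97,72), (98,72)}
  {96, 97, 98} × {73} = {(96,73), (97,73), (98,73)}
  {96, 97, 98} × {74} = {(96,74), (97,74), (98,74)}
  {98} × {72, 73, 74} = {(98,72), (98,73), (98,74)}
  {96, 97} × {72, 73} = {(96,72), (96,73), (97,72), (97,73)}
  {96, 98} × {72, 73} = {(96,72), (96,73), (98,72), (98,73)}
  {96, 97} × {72, 74} = {(96,72), (96,74), (97,72), (97,74)}
  {96, 98} × {72, 74} = {(96,72), (96,74), (98,72), (98,74)}
  {96, 97} × {73, 74} = {(96,73), (96,74), (97,73), (97,74)}
  {96, 98} × {73, 74} = {(96,73), (96,74), (98,73), (98,74)}
  {96, 97} × {72, 73, 74} = {(96,72), (96,73), (96,74), (97,72), (97,73), (97,74)}
  {96, 98} × {72, 73, 74} = {(96,72), (96,73), (96,74), (98,72), (98,73), (98,74)}
  {96, 97, 98} × {72, 73} = {(96,72), (96,73), (97,72), (97,73), (98,72), (98,73)}
  {96, 97, 98} × {72, 74} = {(96,72), (96,74), (97,72), (97,74), (98,72), (98,74)}
  {96, 97, 98} × {73, 74} = {(96,73), (96,74), (97,73), (97,74), (98,73), (98,74)}
  {96, 97, 98} × {72, 73, 74} = {(96,72), (96,73), (96,74), (97,72), (97,73), (97,74), (98,72), (98,73), (98,74)}
These 36 distinct sets form the basis B.
Close under arbitrary unions to get τ_{X×Y}; counting gives |τ_{X×Y}| = 216.


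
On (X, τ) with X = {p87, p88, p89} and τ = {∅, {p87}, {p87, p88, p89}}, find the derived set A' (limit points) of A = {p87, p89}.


A' = {p88, p89}

For each x ∈ X, list the open sets U ∈ τ with x ∈ U, then check whether U ∩ (A ∖ {x}) ≠ ∅ for every such U.
  x = p87: open {p87} ∋ x has {p87} ∩ (A ∖ {p87}) = ∅, so x is NOT a limit point.
  x = p88: opens ∋ x are {p87, p88, p89}; each meets A ∖ {p88}, so x IS a limit point.
  x = p89: opens ∋ x are {p87, p88, p89}; each meets A ∖ {p89}, so x IS a limit point.
Collecting: A' = {p88, p89}.


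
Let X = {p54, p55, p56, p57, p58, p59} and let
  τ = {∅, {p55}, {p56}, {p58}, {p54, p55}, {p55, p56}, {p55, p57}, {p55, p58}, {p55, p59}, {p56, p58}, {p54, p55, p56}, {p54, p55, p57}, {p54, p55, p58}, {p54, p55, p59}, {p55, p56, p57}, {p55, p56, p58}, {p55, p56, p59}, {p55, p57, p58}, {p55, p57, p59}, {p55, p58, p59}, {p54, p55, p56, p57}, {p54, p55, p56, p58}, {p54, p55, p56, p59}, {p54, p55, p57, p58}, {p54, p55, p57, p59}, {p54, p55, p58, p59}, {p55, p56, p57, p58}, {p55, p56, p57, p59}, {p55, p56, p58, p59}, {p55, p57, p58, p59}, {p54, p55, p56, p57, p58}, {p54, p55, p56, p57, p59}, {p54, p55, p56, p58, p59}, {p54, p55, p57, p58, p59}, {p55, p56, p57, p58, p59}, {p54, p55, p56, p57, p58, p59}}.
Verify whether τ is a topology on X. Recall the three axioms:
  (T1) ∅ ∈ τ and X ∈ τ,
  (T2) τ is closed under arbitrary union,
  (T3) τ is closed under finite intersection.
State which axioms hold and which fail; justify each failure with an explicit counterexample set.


τ IS a topology on X.

Axiom (T1): ∅ ∈ τ? Yes; X ∈ τ? Yes.
Axiom (T2/T3): check pairwise unions and intersections of members of τ.
All pairwise intersections and unions checked — each lies in τ. Therefore τ satisfies (T1), (T2), (T3): it IS a topology on X.


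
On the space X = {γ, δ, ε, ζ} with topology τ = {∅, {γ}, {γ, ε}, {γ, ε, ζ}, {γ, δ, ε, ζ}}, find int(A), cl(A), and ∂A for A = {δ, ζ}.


int(A) = ∅, cl(A) = {δ, ζ}, ∂A = {δ, ζ}.

Closed sets in (X, τ) are complements of opens:
  closed(X, τ) = {∅, {δ}, {δ, ζ}, {δ, ε, ζ}, {γ, δ, ε, ζ}}.
int(A) = ⋃ {U ∈ τ : U ⊆ A}. Opens contained in A: ∅.
Taking the union of these: int(A) = ∅.
cl(A) = ⋂ {C closed : A ⊆ C}. Closed sets containing A: {δ, ζ}, {δ, ε, ζ}, {γ, δ, ε, ζ}.
Intersecting these: cl(A) = {δ, ζ}.
∂A = cl(A) ∖ int(A) = {δ, ζ} ∖ ∅ = {δ, ζ}.


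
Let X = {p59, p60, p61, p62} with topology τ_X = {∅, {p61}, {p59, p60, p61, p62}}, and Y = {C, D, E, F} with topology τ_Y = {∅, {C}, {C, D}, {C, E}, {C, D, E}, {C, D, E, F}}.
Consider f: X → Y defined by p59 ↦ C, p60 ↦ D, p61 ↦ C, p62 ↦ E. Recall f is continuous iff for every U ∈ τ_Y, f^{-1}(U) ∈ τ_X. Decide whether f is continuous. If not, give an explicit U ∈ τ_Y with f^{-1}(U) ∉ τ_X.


f is NOT continuous.

Compute f^{-1}(U) for each U ∈ τ_Y:
  U = ∅: f^{-1}(U) = ∅ ∈ τ_X ✓.
  U = {C}: f^{-1}(U) = {p59, p61} ∉ τ_X ✗.
  U = {C, D}: f^{-1}(U) = {p59, p60, p61} ∉ τ_X ✗.
  U = {C, E}: f^{-1}(U) = {p59, p61, p62} ∉ τ_X ✗.
  U = {C, D, E}: f^{-1}(U) = {p59, p60, p61, p62} ∈ τ_X ✓.
  U = {C, D, E, F}: f^{-1}(U) = {p59, p60, p61, p62} ∈ τ_X ✓.
Found U = {C} with f^{-1}(U) = {p59, p61} not in τ_X. Therefore f is NOT continuous.


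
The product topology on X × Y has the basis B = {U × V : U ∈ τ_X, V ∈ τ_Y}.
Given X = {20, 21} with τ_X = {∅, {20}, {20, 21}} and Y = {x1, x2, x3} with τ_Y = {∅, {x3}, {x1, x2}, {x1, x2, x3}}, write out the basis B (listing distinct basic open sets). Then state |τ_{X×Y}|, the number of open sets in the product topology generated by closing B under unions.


Basis B = {∅ × ∅, {20} × {x3}, {20} × {x1, x2}, {20, 21} × {x3}, {20} × {x1, x2, x3}, {20, 21} × {x1, x2}, {20, 21} × {x1, x2, x3}}; |τ_{X×Y}| = 9.

Enumerate products U × V with U ∈ τ_X, V ∈ τ_Y (deduplicated):
  ∅ × ∅ = {} (∅)
  {20} × {x3} = {(20,x3)}
  {20} × {x1, x2} = {(20,x1), (20,x2)}
  {20, 21} × {x3} = {(20,x3), (21,x3)}
  {20} × {x1, x2, x3} = {(20,x1), (20,x2), (20,x3)}
  {20, 21} × {x1, x2} = {(20,x1), (20,x2), (21,x1), (21,x2)}
  {20, 21} × {x1, x2, x3} = {(20,x1), (20,x2), (20,x3), (21,x1), (21,x2), (21,x3)}
These 7 distinct sets form the basis B.
Close under arbitrary unions to get τ_{X×Y}; counting gives |τ_{X×Y}| = 9.


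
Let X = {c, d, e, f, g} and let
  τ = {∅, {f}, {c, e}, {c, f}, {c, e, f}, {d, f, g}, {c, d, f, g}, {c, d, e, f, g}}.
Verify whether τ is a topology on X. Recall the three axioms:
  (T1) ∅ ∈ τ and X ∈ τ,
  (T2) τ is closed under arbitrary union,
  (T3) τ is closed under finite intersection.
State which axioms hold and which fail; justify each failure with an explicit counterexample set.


τ is NOT a topology on X.

Axiom (T1): ∅ ∈ τ? Yes; X ∈ τ? Yes.
Axiom (T2/T3): check pairwise unions and intersections of members of τ.
Counterexample for (T3): {c, e} ∩ {c, f} = {c} ∉ τ. Therefore τ is NOT a topology.


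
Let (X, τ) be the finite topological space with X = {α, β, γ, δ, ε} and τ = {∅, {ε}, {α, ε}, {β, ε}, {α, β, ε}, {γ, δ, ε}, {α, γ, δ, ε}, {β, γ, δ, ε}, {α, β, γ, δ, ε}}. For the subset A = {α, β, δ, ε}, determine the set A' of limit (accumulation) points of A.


A' = {α, β, γ, δ}

For each x ∈ X, list the open sets U ∈ τ with x ∈ U, then check whether U ∩ (A ∖ {x}) ≠ ∅ for every such U.
  x = α: opens ∋ x are {α, ε}, {α, β, ε}, {α, γ, δ, ε}, {α, β, γ, δ, ε}; each meets A ∖ {α}, so x IS a limit point.
  x = β: opens ∋ x are {β, ε}, {α, β, ε}, {β, γ, δ, ε}, {α, β, γ, δ, ε}; each meets A ∖ {β}, so x IS a limit point.
  x = γ: opens ∋ x are {γ, δ, ε}, {α, γ, δ, ε}, {β, γ, δ, ε}, {α, β, γ, δ, ε}; each meets A ∖ {γ}, so x IS a limit point.
  x = δ: opens ∋ x are {γ, δ, ε}, {α, γ, δ, ε}, {β, γ, δ, ε}, {α, β, γ, δ, ε}; each meets A ∖ {δ}, so x IS a limit point.
  x = ε: open {ε} ∋ x has {ε} ∩ (A ∖ {ε}) = ∅, so x is NOT a limit point.
Collecting: A' = {α, β, γ, δ}.


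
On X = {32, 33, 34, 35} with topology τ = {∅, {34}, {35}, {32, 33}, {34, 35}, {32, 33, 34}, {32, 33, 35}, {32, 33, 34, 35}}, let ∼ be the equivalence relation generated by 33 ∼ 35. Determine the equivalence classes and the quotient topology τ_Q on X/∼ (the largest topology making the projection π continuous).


X/∼ = {[32], [33=35], [34]}; |τ_Q| = 4.

Equivalence classes: [32], [33=35], [34].
Quotient map π: X → X/∼ sends 32 ↦ [32], 33 ↦ [33=35], 34 ↦ [34], 35 ↦ [33=35].
For each subset V ⊆ X/∼, compute π^{-1}(V) ⊆ X and check whether π^{-1}(V) ∈ τ. V is open in τ_Q iff π^{-1}(V) ∈ τ.
  V = {}: π^{-1}(V) = ∅ ∈ τ ✓.
  V = {[32]}: π^{-1}(V) = {32} ∉ τ ✗.
  V = {[33=35]}: π^{-1}(V) = {33, 35} ∉ τ ✗.
  V = {[32], [33=35]}: π^{-1}(V) = {32, 33, 35} ∈ τ ✓.
  V = {[34]}: π^{-1}(V) = {34} ∈ τ ✓.
  V = {[32], [34]}: π^{-1}(V) = {32, 34} ∉ τ ✗.
  V = {[33=35], [34]}: π^{-1}(V) = {33, 34, 35} ∉ τ ✗.
  V = {[32], [33=35], [34]}: π^{-1}(V) = {32, 33, 34, 35} ∈ τ ✓.
Open sets in the quotient: τ_Q = {{}, {[32], [33=35]}, {[34]}, {[32], [33=35], [34]}} (4 elements).


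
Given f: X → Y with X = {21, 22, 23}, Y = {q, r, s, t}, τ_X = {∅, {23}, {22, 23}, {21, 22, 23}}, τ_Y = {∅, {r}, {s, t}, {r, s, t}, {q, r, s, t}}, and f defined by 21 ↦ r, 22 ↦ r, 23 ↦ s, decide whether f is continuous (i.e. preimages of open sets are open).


f is NOT continuous.

Compute f^{-1}(U) for each U ∈ τ_Y:
  U = ∅: f^{-1}(U) = ∅ ∈ τ_X ✓.
  U = {r}: f^{-1}(U) = {21, 22} ∉ τ_X ✗.
  U = {s, t}: f^{-1}(U) = {23} ∈ τ_X ✓.
  U = {r, s, t}: f^{-1}(U) = {21, 22, 23} ∈ τ_X ✓.
  U = {q, r, s, t}: f^{-1}(U) = {21, 22, 23} ∈ τ_X ✓.
Found U = {r} with f^{-1}(U) = {21, 22} not in τ_X. Therefore f is NOT continuous.


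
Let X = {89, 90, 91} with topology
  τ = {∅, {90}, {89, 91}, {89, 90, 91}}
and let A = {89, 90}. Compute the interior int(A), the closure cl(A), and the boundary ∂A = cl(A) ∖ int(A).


int(A) = {90}, cl(A) = {89, 90, 91}, ∂A = {89, 91}.

Closed sets in (X, τ) are complements of opens:
  closed(X, τ) = {∅, {90}, {89, 91}, {89, 90, 91}}.
int(A) = ⋃ {U ∈ τ : U ⊆ A}. Opens contained in A: ∅, {90}.
Taking the union of these: int(A) = {90}.
cl(A) = ⋂ {C closed : A ⊆ C}. Closed sets containing A: {89, 90, 91}.
Intersecting these: cl(A) = {89, 90, 91}.
∂A = cl(A) ∖ int(A) = {89, 90, 91} ∖ {90} = {89, 91}.


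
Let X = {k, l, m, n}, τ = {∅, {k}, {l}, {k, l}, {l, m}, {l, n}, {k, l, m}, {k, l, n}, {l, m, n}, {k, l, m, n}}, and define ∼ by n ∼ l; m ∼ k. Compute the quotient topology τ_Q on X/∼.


X/∼ = {[k=m], [l=n]}; |τ_Q| = 3.

Equivalence classes: [k=m], [l=n].
Quotient map π: X → X/∼ sends k ↦ [k=m], l ↦ [l=n], m ↦ [k=m], n ↦ [l=n].
For each subset V ⊆ X/∼, compute π^{-1}(V) ⊆ X and check whether π^{-1}(V) ∈ τ. V is open in τ_Q iff π^{-1}(V) ∈ τ.
  V = {}: π^{-1}(V) = ∅ ∈ τ ✓.
  V = {[k=m]}: π^{-1}(V) = {k, m} ∉ τ ✗.
  V = {[l=n]}: π^{-1}(V) = {l, n} ∈ τ ✓.
  V = {[k=m], [l=n]}: π^{-1}(V) = {k, l, m, n} ∈ τ ✓.
Open sets in the quotient: τ_Q = {{}, {[l=n]}, {[k=m], [l=n]}} (3 elements).


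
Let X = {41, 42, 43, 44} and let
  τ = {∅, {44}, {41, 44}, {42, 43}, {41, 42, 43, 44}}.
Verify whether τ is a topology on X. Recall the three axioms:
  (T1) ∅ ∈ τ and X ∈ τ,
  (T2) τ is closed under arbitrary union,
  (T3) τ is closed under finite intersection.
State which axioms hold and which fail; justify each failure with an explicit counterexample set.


τ is NOT a topology on X.

Axiom (T1): ∅ ∈ τ? Yes; X ∈ τ? Yes.
Axiom (T2/T3): check pairwise unions and intersections of members of τ.
Counterexample for (T2): {44} ∪ {42, 43} = {42, 43, 44} ∉ τ. Therefore τ is NOT a topology.


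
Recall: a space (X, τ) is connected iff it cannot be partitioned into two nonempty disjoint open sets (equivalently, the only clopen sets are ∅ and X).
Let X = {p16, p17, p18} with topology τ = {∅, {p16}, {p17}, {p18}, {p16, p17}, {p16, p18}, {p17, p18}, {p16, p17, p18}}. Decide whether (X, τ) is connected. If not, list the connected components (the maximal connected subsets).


(X, τ) is disconnected; components = [{p16}, {p17}, {p18}].

Find clopen sets (U ∈ τ with X ∖ U ∈ τ):
  U = ∅, X ∖ U = {p16, p17, p18} — both open, so U is clopen.
  U = {p16}, X ∖ U = {p17, p18} — both open, so U is clopen.
  U = {p17}, X ∖ U = {p16, p18} — both open, so U is clopen.
  U = {p18}, X ∖ U = {p16, p17} — both open, so U is clopen.
  U = {p16, p17}, X ∖ U = {p18} — both open, so U is clopen.
  U = {p16, p18}, X ∖ U = {p17} — both open, so U is clopen.
  U = {p17, p18}, X ∖ U = {p16} — both open, so U is clopen.
  U = {p16, p17, p18}, X ∖ U = ∅ — both open, so U is clopen.
Nontrivial clopen(s) exist: e.g. {p17}. So (X, τ) is disconnected.
Compute connected components by grouping points that agree on all clopens:
  component: {p16}
  component: {p17}
  component: {p18}


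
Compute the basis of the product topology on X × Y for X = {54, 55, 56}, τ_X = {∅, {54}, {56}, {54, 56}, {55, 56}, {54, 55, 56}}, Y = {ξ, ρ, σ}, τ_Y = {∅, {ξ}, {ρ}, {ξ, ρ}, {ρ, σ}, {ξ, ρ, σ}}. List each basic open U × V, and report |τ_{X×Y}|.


Basis B = {∅ × ∅, {54} × {ξ}, {54} × {ρ}, {56} × {ξ}, {56} × {ρ}, {54} × {ξ, ρ}, {54, 56} × {ξ}, {54} × {ρ, σ}, {54, 56} × {ρ}, {55, 56} × {ξ}, {55, 56} × {ρ}, {56} × {ξ, ρ}, {56} × {ρ, σ}, {54} × {ξ, ρ, σ}, {54, 55, 56} × {ξ}, {54, 55, 56} × {ρ}, {56} × {ξ, ρ, σ}, {54, 56} × {ξ, ρ}, {54, 56} × {ρ, σ}, {55, 56} × {ξ, ρ}, {55, 56} × {ρ, σ}, {54, 56} × {ξ, ρ, σ}, {54, 55, 56} × {ξ, ρ}, {54, 55, 56} × {ρ, σ}, {55, 56} × {ξ, ρ, σ}, {54, 55, 56} × {ξ, ρ, σ}}; |τ_{X×Y}| = 108.

Enumerate products U × V with U ∈ τ_X, V ∈ τ_Y (deduplicated):
  ∅ × ∅ = {} (∅)
  {54} × {ξ} = {(54,ξ)}
  {54} × {ρ} = {(54,ρ)}
  {56} × {ξ} = {(56,ξ)}
  {56} × {ρ} = {(56,ρ)}
  {54} × {ξ, ρ} = {(54,ξ), (54,ρ)}
  {54, 56} × {ξ} = {(54,ξ), (56,ξ)}
  {54} × {ρ, σ} = {(54,ρ), (54,σ)}
  {54, 56} × {ρ} = {(54,ρ), (56,ρ)}
  {55, 56} × {ξ} = {(55,ξ), (56,ξ)}
  {55, 56} × {ρ} = {(55,ρ), (56,ρ)}
  {56} × {ξ, ρ} = {(56,ξ), (56,ρ)}
  {56} × {ρ, σ} = {(56,ρ), (56,σ)}
  {54} × {ξ, ρ, σ} = {(54,ξ), (54,ρ), (54,σ)}
  {54, 55, 56} × {ξ} = {(54,ξ), (55,ξ), (56,ξ)}
  {54, 55, 56} × {ρ} = {(54,ρ), (55,ρ), (56,ρ)}
  {56} × {ξ, ρ, σ} = {(56,ξ), (56,ρ), (56,σ)}
  {54, 56} × {ξ, ρ} = {(54,ξ), (54,ρ), (56,ξ), (56,ρ)}
  {54, 56} × {ρ, σ} = {(54,ρ), (54,σ), (56,ρ), (56,σ)}
  {55, 56} × {ξ, ρ} = {(55,ξ), (55,ρ), (56,ξ), (56,ρ)}
  {55, 56} × {ρ, σ} = {(55,ρ), (55,σ), (56,ρ), (56,σ)}
  {54, 56} × {ξ, ρ, σ} = {(54,ξ), (54,ρ), (54,σ), (56,ξ), (56,ρ), (56,σ)}
  {54, 55, 56} × {ξ, ρ} = {(54,ξ), (54,ρ), (55,ξ), (55,ρ), (56,ξ), (56,ρ)}
  {54, 55, 56} × {ρ, σ} = {(54,ρ), (54,σ), (55,ρ), (55,σ), (56,ρ), (56,σ)}
  {55, 56} × {ξ, ρ, σ} = {(55,ξ), (55,ρ), (55,σ), (56,ξ), (56,ρ), (56,σ)}
  {54, 55, 56} × {ξ, ρ, σ} = {(54,ξ), (54,ρ), (54,σ), (55,ξ), (55,ρ), (55,σ), (56,ξ), (56,ρ), (56,σ)}
These 26 distinct sets form the basis B.
Close under arbitrary unions to get τ_{X×Y}; counting gives |τ_{X×Y}| = 108.


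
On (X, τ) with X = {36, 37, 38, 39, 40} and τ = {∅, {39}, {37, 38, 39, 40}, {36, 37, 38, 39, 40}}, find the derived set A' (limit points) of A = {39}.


A' = {36, 37, 38, 40}

For each x ∈ X, list the open sets U ∈ τ with x ∈ U, then check whether U ∩ (A ∖ {x}) ≠ ∅ for every such U.
  x = 36: opens ∋ x are {36, 37, 38, 39, 40}; each meets A ∖ {36}, so x IS a limit point.
  x = 37: opens ∋ x are {37, 38, 39, 40}, {36, 37, 38, 39, 40}; each meets A ∖ {37}, so x IS a limit point.
  x = 38: opens ∋ x are {37, 38, 39, 40}, {36, 37, 38, 39, 40}; each meets A ∖ {38}, so x IS a limit point.
  x = 39: open {39} ∋ x has {39} ∩ (A ∖ {39}) = ∅, so x is NOT a limit point.
  x = 40: opens ∋ x are {37, 38, 39, 40}, {36, 37, 38, 39, 40}; each meets A ∖ {40}, so x IS a limit point.
Collecting: A' = {36, 37, 38, 40}.


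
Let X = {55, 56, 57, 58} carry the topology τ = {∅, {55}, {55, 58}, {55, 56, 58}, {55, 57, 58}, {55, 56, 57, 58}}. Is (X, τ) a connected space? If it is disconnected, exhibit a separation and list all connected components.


(X, τ) is connected.

Find clopen sets (U ∈ τ with X ∖ U ∈ τ):
  U = ∅, X ∖ U = {55, 56, 57, 58} — both open, so U is clopen.
  U = {55, 56, 57, 58}, X ∖ U = ∅ — both open, so U is clopen.
Only trivial clopens (∅ and X) exist, so (X, τ) is connected.
Compute connected components by grouping points that agree on all clopens:
  component: {55, 56, 57, 58}


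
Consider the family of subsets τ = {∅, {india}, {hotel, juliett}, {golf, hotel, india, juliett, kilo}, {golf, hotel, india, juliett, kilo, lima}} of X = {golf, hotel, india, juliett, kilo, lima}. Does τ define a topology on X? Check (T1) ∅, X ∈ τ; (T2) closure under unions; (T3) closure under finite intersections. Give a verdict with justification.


τ is NOT a topology on X.

Axiom (T1): ∅ ∈ τ? Yes; X ∈ τ? Yes.
Axiom (T2/T3): check pairwise unions and intersections of members of τ.
Counterexample for (T2): {india} ∪ {hotel, juliett} = {hotel, india, juliett} ∉ τ. Therefore τ is NOT a topology.


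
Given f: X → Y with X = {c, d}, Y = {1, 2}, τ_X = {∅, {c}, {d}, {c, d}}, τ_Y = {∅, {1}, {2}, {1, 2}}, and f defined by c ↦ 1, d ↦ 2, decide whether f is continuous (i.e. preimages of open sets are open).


f IS continuous.

Compute f^{-1}(U) for each U ∈ τ_Y:
  U = ∅: f^{-1}(U) = ∅ ∈ τ_X ✓.
  U = {1}: f^{-1}(U) = {c} ∈ τ_X ✓.
  U = {2}: f^{-1}(U) = {d} ∈ τ_X ✓.
  U = {1, 2}: f^{-1}(U) = {c, d} ∈ τ_X ✓.
Every preimage lies in τ_X, so f IS continuous.


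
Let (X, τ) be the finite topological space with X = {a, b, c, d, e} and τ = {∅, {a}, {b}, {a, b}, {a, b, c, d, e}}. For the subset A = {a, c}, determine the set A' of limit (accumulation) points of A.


A' = {c, d, e}

For each x ∈ X, list the open sets U ∈ τ with x ∈ U, then check whether U ∩ (A ∖ {x}) ≠ ∅ for every such U.
  x = a: open {a} ∋ x has {a} ∩ (A ∖ {a}) = ∅, so x is NOT a limit point.
  x = b: open {b} ∋ x has {b} ∩ (A ∖ {b}) = ∅, so x is NOT a limit point.
  x = c: opens ∋ x are {a, b, c, d, e}; each meets A ∖ {c}, so x IS a limit point.
  x = d: opens ∋ x are {a, b, c, d, e}; each meets A ∖ {d}, so x IS a limit point.
  x = e: opens ∋ x are {a, b, c, d, e}; each meets A ∖ {e}, so x IS a limit point.
Collecting: A' = {c, d, e}.


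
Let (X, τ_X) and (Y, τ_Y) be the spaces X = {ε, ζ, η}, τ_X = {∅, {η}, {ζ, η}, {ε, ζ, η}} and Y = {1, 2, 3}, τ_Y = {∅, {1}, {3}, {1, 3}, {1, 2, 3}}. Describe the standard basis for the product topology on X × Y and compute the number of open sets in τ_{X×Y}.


Basis B = {∅ × ∅, {η} × {1}, {η} × {3}, {ζ, η} × {1}, {ζ, η} × {3}, {η} × {1, 3}, {ε, ζ, η} × {1}, {ε, ζ, η} × {3}, {η} × {1, 2, 3}, {ζ, η} × {1, 3}, {ε, ζ, η} × {1, 3}, {ζ, η} × {1, 2, 3}, {ε, ζ, η} × {1, 2, 3}}; |τ_{X×Y}| = 30.

Enumerate products U × V with U ∈ τ_X, V ∈ τ_Y (deduplicated):
  ∅ × ∅ = {} (∅)
  {η} × {1} = {(η,1)}
  {η} × {3} = {(η,3)}
  {ζ, η} × {1} = {(ζ,1), (η,1)}
  {ζ, η} × {3} = {(ζ,3), (η,3)}
  {η} × {1, 3} = {(η,1), (η,3)}
  {ε, ζ, η} × {1} = {(ε,1), (ζ,1), (η,1)}
  {ε, ζ, η} × {3} = {(ε,3), (ζ,3), (η,3)}
  {η} × {1, 2, 3} = {(η,1), (η,2), (η,3)}
  {ζ, η} × {1, 3} = {(ζ,1), (ζ,3), (η,1), (η,3)}
  {ε, ζ, η} × {1, 3} = {(ε,1), (ε,3), (ζ,1), (ζ,3), (η,1), (η,3)}
  {ζ, η} × {1, 2, 3} = {(ζ,1), (ζ,2), (ζ,3), (η,1), (η,2), (η,3)}
  {ε, ζ, η} × {1, 2, 3} = {(ε,1), (ε,2), (ε,3), (ζ,1), (ζ,2), (ζ,3), (η,1), (η,2), (η,3)}
These 13 distinct sets form the basis B.
Close under arbitrary unions to get τ_{X×Y}; counting gives |τ_{X×Y}| = 30.
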